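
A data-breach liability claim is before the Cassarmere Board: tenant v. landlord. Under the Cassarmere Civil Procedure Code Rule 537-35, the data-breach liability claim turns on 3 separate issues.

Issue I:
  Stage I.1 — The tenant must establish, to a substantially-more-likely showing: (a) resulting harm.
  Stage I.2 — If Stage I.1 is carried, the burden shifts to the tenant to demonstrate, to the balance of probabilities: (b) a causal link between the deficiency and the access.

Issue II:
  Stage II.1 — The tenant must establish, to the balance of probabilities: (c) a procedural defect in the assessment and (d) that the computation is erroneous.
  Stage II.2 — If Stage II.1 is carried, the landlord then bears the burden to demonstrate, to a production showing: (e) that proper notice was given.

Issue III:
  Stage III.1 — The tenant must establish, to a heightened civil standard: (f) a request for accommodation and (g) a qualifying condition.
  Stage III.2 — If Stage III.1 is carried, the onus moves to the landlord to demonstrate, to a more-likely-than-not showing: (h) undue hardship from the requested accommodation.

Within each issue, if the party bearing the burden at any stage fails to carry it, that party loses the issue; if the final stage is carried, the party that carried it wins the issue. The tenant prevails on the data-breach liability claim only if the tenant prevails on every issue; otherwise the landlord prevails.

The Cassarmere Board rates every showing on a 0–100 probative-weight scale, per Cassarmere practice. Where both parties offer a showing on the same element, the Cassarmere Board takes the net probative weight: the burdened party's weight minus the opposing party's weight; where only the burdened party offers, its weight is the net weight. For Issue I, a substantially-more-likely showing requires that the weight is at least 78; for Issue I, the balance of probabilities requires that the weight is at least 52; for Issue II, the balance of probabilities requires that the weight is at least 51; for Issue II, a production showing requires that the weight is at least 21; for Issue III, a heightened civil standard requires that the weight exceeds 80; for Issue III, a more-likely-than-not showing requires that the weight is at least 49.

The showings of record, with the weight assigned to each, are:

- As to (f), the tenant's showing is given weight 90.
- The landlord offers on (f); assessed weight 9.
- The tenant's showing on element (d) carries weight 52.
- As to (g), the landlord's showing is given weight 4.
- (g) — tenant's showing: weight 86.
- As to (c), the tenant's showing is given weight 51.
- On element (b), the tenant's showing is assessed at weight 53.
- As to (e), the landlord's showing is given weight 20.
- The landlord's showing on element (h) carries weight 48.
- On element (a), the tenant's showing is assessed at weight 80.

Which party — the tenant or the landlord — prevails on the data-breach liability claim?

tenant

— Issue I —
At Stage I.1 the tenant must meet a substantially-more-likely showing (weight is at least 78): on (a) the weight is 80, which does reach 78, so (a) meets the standard.
  Stage I.1 is satisfied; the tenant continues to bear the burden.
At Stage I.2 the tenant must meet the balance of probabilities (weight is at least 52): on (b) the weight is 53, which does reach 52, so (b) meets the standard.
  All elements met at the final stage.
Every stage carried; the tenant prevails on this issue.
— Issue II —
Stage II.1 — burden on tenant; standard: the balance of probabilities (weight is at least 51).
    (c): 51 ≥ 51 [met]
    (d): 52 ≥ 51 [met]
  All elements met. The burden passes to the landlord.
Stage II.2 — burden on landlord; standard: a production showing (weight is at least 21).
    (e): 20 < 21 [not met]
  Stage II.2 not carried; the landlord fails its burden.
The tenant prevails on this issue.
— Issue III —
At Stage III.1 the tenant must meet a heightened civil standard (weight exceeds 80): on (f) the weight is 90 less the opposing 9 gives net 81, > 80, so (f) meets the standard; on (g) the weight is 86 less the opposing 4 gives net 82, which does exceed 80, so (g) meets the standard.
  Stage III.1 is satisfied; the onus moves to the landlord.
At Stage III.2 the landlord must meet a more-likely-than-not showing (weight is at least 49): on (h) the weight is 48, which does not reach 49, so (h) does not meet the standard.
  Not every element is met, so the landlord fails to carry Stage III.2.
The tenant prevails on this issue.
Per-issue: Issue I → tenant; Issue II → tenant; Issue III → tenant. The tenant must prevail on every issue; overall, the tenant prevails.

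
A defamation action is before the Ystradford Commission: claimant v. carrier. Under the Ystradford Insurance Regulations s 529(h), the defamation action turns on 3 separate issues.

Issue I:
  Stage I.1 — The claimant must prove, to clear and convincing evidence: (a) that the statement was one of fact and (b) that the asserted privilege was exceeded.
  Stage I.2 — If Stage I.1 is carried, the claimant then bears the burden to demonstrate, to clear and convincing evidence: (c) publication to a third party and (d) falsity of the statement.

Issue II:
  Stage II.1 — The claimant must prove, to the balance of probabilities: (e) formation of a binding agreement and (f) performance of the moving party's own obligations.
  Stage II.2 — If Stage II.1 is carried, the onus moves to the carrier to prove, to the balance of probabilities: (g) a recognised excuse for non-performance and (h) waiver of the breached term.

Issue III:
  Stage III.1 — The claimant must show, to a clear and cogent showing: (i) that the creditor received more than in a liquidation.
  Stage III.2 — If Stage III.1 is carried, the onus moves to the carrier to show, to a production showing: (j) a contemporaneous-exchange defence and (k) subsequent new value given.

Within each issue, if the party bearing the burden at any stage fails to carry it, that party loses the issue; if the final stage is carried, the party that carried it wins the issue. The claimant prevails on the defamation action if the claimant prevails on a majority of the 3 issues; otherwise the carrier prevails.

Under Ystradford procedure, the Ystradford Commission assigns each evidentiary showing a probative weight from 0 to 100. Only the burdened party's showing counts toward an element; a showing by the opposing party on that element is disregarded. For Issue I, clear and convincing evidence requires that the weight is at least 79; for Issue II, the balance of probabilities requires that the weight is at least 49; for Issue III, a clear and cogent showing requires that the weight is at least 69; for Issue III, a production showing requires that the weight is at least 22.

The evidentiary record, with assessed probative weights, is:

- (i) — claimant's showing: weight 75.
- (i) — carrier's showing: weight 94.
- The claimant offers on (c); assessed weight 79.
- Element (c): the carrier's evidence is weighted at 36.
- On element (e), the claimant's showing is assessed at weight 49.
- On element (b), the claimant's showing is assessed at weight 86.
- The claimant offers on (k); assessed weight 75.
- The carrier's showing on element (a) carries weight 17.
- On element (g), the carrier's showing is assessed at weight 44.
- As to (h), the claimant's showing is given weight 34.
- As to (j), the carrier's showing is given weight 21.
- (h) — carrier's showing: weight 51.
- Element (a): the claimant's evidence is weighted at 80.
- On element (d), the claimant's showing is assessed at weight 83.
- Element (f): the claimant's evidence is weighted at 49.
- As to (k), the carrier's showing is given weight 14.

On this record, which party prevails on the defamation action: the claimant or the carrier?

claimant

— Issue I —
Stage I.1 (claimant, clear and convincing evidence, weight is at least 79): (a) 80 (carrier's 17 disregarded) ≥ 79 — meets; (b) 86 ≥ 79 — meets.
  Stage I.1 carried; the burden remains with the claimant.
Stage I.2 (claimant, clear and convincing evidence, weight is at least 79): (c) 79 (carrier's 36 disregarded) ≥ 79 — meets; (d) 83 ≥ 79 — meets.
  Stage I.2 carried; the final stage is satisfied.
With every stage satisfied, the claimant prevails on this issue.
— Issue II —
Stage II.1 — burden on claimant; standard: the balance of probabilities (weight is at least 49).
    (e): 49 ≥ 49 [met]
    (f): 49 ≥ 49 [met]
  Stage II.1 carried; the burden shifts to the carrier.
Stage II.2 — burden on carrier; standard: the balance of probabilities (weight is at least 49).
    (g): 44 < 49 [not met]
    (h): 51 (claimant's 34 disregarded) ≥ 49 [met]
  Not every element is met, so the carrier fails to carry Stage II.2.
So the claimant prevails on this issue.
— Issue III —
Stage III.1 (claimant, a clear and cogent showing, weight is at least 69): (i) 75 (carrier's 94 disregarded) ≥ 69 — meets.
  All elements met. The burden passes to the carrier.
Stage III.2 (carrier, a production showing, weight is at least 22): (j) 21 < 22 — fails; (k) 14 (claimant's 75 disregarded) < 22 — fails.
  The carrier does not carry Stage III.2.
So the claimant prevails on this issue.
Per-issue: Issue I → claimant; Issue II → claimant; Issue III → claimant. The claimant must prevail on a majority of issues; overall, the claimant prevails.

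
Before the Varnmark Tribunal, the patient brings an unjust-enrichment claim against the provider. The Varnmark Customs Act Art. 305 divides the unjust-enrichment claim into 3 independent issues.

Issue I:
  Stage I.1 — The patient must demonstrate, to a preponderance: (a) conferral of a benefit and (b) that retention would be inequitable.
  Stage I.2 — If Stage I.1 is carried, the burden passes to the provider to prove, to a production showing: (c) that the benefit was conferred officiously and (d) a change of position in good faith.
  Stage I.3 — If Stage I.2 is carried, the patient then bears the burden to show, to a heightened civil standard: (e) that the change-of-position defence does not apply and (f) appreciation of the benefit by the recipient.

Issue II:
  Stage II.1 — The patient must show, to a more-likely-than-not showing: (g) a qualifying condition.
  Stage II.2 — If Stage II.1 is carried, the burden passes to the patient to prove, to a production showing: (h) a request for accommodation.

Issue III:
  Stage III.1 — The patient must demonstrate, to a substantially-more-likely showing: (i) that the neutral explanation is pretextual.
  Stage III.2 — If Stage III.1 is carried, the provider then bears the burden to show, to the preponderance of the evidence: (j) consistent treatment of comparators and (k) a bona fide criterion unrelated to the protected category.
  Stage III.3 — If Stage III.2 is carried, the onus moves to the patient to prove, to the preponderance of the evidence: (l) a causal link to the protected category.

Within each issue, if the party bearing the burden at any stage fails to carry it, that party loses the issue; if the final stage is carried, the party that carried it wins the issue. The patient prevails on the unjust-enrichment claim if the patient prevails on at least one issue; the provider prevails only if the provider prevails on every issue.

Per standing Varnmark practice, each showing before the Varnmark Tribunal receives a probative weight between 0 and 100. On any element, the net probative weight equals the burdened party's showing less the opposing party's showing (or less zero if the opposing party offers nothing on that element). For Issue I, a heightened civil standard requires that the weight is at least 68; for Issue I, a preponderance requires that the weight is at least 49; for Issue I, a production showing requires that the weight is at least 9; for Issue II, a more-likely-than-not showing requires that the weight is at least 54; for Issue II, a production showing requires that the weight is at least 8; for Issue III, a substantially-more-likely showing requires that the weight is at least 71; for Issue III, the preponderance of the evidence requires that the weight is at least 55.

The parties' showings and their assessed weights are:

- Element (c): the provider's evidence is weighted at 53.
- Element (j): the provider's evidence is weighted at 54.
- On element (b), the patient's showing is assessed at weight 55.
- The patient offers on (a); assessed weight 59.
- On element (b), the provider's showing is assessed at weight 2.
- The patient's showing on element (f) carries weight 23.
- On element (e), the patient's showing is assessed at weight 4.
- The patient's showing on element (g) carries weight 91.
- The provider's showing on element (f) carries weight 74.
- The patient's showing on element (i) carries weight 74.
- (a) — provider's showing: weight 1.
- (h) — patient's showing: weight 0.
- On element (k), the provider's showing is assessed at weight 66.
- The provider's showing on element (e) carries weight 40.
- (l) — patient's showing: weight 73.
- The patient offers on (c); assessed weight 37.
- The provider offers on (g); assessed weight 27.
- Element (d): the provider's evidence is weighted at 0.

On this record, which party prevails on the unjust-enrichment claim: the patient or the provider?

patient

— Issue I —
Stage I.1 — burden on patient; standard: a preponderance (weight is at least 49).
    (a): 59 − 1 = 58 ≥ 49 [met]
    (b): 55 − 2 = 53 ≥ 49 [met]
  Stage I.1 carried; the burden shifts to the provider.
Stage I.2 — burden on provider; standard: a production showing (weight is at least 9).
    (c): 53 − 37 = 16 ≥ 9 [met]
    (d): 0 < 9 [not met]
  The provider does not carry Stage I.2.
The analysis ends at Stage I.2; the patient prevails on this issue.
— Issue II —
At Stage II.1 the patient must meet a more-likely-than-not showing (weight is at least 54): on (g) the weight is 91 less the opposing 27 gives net 64, which does reach 54, so (g) meets the standard.
  Stage II.1 carried; the burden remains with the patient.
At Stage II.2 the patient must meet a production showing (weight is at least 8): on (h) the weight is 0, < 8, so (h) does not meet the standard.
  The patient does not carry Stage II.2.
The provider prevails on this issue.
— Issue III —
At Stage III.1 the patient must meet a substantially-more-likely showing (weight is at least 71): on (i) the weight is 74, which does reach 71, so (i) meets the standard.
  The patient carries Stage III.1; the provider now bears the burden.
At Stage III.2 the provider must meet the preponderance of the evidence (weight is at least 55): on (j) the weight is 54, < 55, so (j) does not meet the standard; on (k) the weight is 66, which does reach 55, so (k) meets the standard.
  Stage III.2 not carried; the provider fails its burden.
The patient prevails on this issue.
Per-issue: Issue I → patient; Issue II → provider; Issue III → patient. The patient must prevail on at least one issue; overall, the patient prevails.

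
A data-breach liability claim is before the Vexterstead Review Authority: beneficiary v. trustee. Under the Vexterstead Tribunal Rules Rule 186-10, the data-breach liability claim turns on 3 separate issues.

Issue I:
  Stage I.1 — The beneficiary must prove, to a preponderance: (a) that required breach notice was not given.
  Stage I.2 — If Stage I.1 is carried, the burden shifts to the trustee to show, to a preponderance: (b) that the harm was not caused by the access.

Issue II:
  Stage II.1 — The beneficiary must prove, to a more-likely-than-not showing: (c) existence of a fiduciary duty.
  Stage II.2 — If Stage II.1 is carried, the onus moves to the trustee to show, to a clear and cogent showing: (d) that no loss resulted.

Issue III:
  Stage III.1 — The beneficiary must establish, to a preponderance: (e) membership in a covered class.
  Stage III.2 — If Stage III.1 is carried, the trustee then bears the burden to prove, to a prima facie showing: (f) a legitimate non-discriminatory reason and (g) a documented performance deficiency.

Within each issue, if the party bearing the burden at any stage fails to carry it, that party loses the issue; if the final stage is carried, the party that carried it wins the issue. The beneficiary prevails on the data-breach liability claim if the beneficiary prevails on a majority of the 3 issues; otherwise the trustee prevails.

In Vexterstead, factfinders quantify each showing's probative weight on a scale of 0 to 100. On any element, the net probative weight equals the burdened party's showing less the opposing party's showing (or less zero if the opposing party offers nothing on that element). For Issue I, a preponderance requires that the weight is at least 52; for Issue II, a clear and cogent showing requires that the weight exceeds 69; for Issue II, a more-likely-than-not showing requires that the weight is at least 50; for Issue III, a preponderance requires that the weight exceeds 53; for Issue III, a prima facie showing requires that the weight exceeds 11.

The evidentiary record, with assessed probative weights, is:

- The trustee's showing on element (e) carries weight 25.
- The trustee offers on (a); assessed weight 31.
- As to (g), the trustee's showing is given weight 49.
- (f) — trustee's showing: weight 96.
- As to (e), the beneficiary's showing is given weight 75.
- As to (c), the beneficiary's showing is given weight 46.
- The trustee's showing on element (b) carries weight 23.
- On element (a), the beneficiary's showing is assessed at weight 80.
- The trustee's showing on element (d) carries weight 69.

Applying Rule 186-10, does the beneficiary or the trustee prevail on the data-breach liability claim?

trustee

— Issue I —
Stage I.1 — burden on beneficiary; standard: a preponderance (weight is at least 52).
    (a): 80 − 31 = 49 < 52 [not met]
  The beneficiary does not carry Stage I.1.
The trustee prevails on this issue.
— Issue II —
At Stage II.1 the beneficiary must meet a more-likely-than-not showing (weight is at least 50): on (c) the weight is 46, < 50, so (c) does not meet the standard.
  Stage II.1 not carried; the beneficiary fails its burden.
So the trustee prevails on this issue.
— Issue III —
At Stage III.1 the beneficiary must meet a preponderance (weight exceeds 53): on (e) the weight is 75 less the opposing 25 gives net 50, ≤ 53, so (e) does not meet the standard.
  Not every element is met, so the beneficiary fails to carry Stage III.1.
The analysis ends at Stage III.1; the trustee prevails on this issue.
Per-issue: Issue I → trustee; Issue II → trustee; Issue III → trustee. The beneficiary must prevail on a majority of issues; overall, the trustee prevails.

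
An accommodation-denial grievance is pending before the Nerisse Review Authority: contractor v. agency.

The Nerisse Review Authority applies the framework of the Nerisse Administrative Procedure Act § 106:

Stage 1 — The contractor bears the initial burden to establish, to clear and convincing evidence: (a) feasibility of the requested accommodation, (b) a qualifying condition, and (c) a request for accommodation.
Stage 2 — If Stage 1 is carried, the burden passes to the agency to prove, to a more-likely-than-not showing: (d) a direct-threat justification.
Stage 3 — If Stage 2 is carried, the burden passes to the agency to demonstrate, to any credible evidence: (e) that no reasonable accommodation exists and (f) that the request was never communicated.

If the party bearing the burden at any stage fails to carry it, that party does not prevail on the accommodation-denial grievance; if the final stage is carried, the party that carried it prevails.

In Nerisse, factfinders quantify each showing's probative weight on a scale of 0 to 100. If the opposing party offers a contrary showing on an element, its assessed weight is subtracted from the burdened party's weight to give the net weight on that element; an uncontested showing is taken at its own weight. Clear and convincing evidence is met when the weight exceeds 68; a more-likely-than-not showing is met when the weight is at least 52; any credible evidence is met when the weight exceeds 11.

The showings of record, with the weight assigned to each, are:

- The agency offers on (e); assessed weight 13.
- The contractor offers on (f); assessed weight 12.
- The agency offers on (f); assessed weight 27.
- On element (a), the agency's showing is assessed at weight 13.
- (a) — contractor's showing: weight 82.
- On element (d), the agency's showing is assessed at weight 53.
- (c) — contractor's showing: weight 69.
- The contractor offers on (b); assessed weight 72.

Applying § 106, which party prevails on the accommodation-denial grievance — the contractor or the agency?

agency

At Stage 1 the contractor must meet clear and convincing evidence (weight exceeds 68): on (a) the weight is 82 less the opposing 13 gives net 69, which does exceed 68, so (a) meets the standard; on (b) the weight is 72, which does exceed 68, so (b) meets the standard; on (c) the weight is 69, which does exceed 68, so (c) meets the standard.
  Stage 1 is satisfied; the onus moves to the agency.
At Stage 2 the agency must meet a more-likely-than-not showing (weight is at least 52): on (d) the weight is 53, ≥ 52, so (d) meets the standard.
  All elements met. The agency retains the burden for Stage 3.
At Stage 3 the agency must meet any credible evidence (weight exceeds 11): on (e) the weight is 13, > 11, so (e) meets the standard; on (f) the weight is 27 less the opposing 12 gives net 15, > 11, so (f) meets the standard.
  The agency carries the last stage.
Every stage carried; the agency prevails.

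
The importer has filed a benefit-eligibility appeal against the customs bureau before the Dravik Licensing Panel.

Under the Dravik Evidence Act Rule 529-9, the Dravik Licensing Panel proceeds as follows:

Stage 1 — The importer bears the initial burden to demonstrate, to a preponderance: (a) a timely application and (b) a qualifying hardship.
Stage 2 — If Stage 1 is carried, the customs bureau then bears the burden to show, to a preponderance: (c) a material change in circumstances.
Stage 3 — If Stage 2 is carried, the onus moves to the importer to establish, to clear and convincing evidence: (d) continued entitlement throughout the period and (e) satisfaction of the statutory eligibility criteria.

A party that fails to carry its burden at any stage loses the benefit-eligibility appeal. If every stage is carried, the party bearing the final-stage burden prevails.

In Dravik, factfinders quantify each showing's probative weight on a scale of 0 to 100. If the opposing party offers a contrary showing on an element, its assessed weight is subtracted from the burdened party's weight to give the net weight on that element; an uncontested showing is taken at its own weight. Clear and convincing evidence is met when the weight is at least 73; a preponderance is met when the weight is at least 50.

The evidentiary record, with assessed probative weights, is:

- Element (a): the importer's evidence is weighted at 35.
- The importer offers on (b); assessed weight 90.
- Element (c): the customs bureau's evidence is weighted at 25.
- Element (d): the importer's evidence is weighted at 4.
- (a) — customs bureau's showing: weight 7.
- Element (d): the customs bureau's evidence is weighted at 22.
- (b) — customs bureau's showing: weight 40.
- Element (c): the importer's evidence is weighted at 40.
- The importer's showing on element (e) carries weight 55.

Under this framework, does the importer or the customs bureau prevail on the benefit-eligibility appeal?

customs bureau

Stage 1 — burden on importer; standard: a preponderance (weight is at least 50).
    (a): 35 − 7 = 28 < 50 [not met]
    (b): 90 − 40 = 50 ≥ 50 [met]
  The importer does not carry Stage 1.
So the customs bureau prevails.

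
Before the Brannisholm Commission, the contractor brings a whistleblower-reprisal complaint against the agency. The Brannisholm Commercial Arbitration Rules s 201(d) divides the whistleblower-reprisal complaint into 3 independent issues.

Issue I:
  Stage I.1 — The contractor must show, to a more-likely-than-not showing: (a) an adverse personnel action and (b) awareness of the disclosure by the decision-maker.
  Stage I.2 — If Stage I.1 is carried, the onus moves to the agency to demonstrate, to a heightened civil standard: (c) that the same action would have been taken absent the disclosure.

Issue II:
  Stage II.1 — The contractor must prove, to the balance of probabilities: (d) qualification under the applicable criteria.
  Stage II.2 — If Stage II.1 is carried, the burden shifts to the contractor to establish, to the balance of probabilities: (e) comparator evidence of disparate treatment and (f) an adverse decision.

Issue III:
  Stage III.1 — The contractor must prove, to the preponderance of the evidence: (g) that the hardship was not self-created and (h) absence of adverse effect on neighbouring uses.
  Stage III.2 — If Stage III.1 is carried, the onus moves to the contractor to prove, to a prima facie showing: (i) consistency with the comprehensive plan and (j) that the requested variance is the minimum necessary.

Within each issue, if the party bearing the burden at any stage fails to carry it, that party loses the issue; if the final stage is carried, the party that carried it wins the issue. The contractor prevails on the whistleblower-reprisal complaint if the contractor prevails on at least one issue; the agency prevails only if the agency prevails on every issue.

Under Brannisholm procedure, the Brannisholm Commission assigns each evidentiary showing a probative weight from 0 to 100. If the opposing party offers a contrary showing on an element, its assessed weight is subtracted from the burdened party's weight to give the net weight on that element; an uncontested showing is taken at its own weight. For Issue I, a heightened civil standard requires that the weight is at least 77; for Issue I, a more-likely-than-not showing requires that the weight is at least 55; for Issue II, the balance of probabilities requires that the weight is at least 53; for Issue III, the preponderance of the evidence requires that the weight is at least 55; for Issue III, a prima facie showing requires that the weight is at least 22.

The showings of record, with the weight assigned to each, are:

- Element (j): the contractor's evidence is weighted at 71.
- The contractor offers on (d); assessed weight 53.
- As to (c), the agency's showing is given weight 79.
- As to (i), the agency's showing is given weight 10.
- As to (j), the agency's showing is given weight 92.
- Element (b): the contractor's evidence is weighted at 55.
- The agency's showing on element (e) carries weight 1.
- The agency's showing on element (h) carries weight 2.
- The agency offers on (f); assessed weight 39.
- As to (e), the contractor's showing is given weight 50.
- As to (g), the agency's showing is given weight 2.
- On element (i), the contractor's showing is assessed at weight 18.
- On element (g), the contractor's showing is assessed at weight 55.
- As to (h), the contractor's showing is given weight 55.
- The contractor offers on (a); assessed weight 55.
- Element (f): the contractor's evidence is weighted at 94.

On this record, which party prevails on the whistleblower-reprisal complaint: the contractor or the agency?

agency

— Issue I —
Stage I.1 (contractor, a more-likely-than-not showing, weight is at least 55): (a) 55 ≥ 55 — meets; (b) 55 ≥ 55 — meets.
  All elements met. The burden passes to the agency.
Stage I.2 (agency, a heightened civil standard, weight is at least 77): (c) 79 ≥ 77 — meets.
  The agency carries the last stage.
All stages carried — the agency prevails on this issue.
— Issue II —
Stage II.1 — burden on contractor; standard: the balance of probabilities (weight is at least 53).
    (d): 53 ≥ 53 [met]
  Stage II.1 carried; the burden remains with the contractor.
Stage II.2 — burden on contractor; standard: the balance of probabilities (weight is at least 53).
    (e): 50 − 1 = 49 < 53 [not met]
    (f): 94 − 39 = 55 ≥ 53 [met]
  Not every element is met, so the contractor fails to carry Stage II.2.
The agency prevails on this issue.
— Issue III —
Stage III.1 — burden on contractor; standard: the preponderance of the evidence (weight is at least 55).
    (g): 55 − 2 = 53 < 55 [not met]
    (h): 55 − 2 = 53 < 55 [not met]
  Stage III.1 not carried; the contractor fails its burden.
The agency prevails on this issue.
Per-issue: Issue I → agency; Issue II → agency; Issue III → agency. The contractor must prevail on at least one issue; overall, the agency prevails.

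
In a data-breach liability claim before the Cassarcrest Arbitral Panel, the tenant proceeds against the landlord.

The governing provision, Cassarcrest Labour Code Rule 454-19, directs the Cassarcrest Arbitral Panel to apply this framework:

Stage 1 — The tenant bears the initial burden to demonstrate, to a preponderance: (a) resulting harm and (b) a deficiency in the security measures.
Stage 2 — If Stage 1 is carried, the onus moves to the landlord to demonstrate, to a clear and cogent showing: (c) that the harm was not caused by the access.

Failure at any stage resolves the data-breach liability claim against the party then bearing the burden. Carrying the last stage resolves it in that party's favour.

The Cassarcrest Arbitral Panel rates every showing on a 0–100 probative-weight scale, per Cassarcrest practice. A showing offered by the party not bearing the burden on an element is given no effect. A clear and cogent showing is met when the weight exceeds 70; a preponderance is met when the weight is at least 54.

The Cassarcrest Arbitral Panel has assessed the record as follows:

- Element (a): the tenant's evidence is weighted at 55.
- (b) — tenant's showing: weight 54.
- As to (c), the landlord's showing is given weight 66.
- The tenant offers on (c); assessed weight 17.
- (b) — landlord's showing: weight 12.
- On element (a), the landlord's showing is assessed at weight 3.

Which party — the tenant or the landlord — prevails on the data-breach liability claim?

At Stage 1 the tenant must meet a preponderance (weight is at least 54): on (a) the weight is 55 (the landlord's 3 is given no effect), which does reach 54, so (a) meets the standard; on (b) the weight is 54 (the landlord's 12 is given no effect), ≥ 54, so (b) meets the standard.
  All elements met. The burden passes to the landlord.
At Stage 2 the landlord must meet a clear and cogent showing (weight exceeds 70): on (c) the weight is 66 (the tenant's 17 is given no effect), which does not exceed 70, so (c) does not meet the standard.
  Stage 2 not carried; the landlord fails its burden.
The tenant prevails.

tenant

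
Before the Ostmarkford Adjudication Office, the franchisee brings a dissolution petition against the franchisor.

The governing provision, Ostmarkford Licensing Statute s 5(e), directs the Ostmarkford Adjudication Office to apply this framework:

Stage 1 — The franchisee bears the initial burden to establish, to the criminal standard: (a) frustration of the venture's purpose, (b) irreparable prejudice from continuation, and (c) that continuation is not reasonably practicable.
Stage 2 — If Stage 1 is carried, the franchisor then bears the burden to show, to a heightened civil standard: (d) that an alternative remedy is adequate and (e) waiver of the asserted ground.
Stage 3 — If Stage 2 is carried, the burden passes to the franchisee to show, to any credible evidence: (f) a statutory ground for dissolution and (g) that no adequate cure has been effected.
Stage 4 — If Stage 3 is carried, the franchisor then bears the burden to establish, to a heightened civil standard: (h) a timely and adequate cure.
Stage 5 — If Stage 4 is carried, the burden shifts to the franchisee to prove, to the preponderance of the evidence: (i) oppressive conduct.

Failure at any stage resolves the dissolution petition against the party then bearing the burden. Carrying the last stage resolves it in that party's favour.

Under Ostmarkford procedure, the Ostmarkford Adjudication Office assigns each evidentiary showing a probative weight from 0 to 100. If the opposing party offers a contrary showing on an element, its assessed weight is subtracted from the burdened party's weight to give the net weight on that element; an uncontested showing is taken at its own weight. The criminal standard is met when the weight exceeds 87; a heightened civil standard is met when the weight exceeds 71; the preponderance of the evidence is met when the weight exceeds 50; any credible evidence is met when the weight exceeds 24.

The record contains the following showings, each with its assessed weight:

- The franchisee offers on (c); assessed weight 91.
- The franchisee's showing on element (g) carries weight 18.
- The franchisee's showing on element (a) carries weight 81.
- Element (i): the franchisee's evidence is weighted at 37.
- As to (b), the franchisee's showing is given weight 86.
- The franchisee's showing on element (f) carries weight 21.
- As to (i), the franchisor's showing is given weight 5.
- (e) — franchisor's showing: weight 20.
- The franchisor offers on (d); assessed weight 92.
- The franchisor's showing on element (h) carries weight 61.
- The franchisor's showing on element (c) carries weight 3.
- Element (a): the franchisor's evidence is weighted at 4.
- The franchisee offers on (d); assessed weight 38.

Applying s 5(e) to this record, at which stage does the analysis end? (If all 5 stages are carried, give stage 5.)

stage 1

At Stage 1 the franchisee must meet the criminal standard (weight exceeds 87): on (a) the weight is 81 less the opposing 4 gives net 77, ≤ 87, so (a) does not meet the standard; on (b) the weight is 86, which does not exceed 87, so (b) does not meet the standard; on (c) the weight is 91 less the opposing 3 gives net 88, which does exceed 87, so (c) meets the standard.
  Not every element is met, so the franchisee fails to carry Stage 1.
The analysis ends at Stage 1; the franchisor prevails.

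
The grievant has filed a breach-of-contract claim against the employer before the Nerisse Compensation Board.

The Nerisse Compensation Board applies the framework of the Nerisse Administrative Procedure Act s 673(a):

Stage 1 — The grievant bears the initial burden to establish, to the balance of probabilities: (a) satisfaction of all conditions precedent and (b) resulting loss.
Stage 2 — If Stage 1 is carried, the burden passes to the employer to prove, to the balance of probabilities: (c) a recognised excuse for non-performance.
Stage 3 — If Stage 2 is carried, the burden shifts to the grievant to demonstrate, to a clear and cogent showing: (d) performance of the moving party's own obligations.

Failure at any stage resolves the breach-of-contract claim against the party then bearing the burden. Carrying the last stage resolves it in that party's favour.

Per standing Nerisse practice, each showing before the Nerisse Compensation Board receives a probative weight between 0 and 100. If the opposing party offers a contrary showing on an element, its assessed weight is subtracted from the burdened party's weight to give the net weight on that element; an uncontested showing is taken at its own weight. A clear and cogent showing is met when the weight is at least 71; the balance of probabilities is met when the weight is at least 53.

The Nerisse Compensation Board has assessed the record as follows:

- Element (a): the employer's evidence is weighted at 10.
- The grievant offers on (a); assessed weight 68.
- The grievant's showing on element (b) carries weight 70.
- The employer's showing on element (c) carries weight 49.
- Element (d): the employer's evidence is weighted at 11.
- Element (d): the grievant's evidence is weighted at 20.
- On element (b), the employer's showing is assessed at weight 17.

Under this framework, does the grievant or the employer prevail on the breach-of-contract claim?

Stage 1 — burden on grievant; standard: the balance of probabilities (weight is at least 53).
    (a): 68 − 10 = 58 ≥ 53 [met]
    (b): 70 − 17 = 53 ≥ 53 [met]
  The grievant carries Stage 1; the employer now bears the burden.
Stage 2 — burden on employer; standard: the balance of probabilities (weight is at least 53).
    (c): 49 < 53 [not met]
  Stage 2 not carried; the employer fails its burden.
The grievant prevails.

grievant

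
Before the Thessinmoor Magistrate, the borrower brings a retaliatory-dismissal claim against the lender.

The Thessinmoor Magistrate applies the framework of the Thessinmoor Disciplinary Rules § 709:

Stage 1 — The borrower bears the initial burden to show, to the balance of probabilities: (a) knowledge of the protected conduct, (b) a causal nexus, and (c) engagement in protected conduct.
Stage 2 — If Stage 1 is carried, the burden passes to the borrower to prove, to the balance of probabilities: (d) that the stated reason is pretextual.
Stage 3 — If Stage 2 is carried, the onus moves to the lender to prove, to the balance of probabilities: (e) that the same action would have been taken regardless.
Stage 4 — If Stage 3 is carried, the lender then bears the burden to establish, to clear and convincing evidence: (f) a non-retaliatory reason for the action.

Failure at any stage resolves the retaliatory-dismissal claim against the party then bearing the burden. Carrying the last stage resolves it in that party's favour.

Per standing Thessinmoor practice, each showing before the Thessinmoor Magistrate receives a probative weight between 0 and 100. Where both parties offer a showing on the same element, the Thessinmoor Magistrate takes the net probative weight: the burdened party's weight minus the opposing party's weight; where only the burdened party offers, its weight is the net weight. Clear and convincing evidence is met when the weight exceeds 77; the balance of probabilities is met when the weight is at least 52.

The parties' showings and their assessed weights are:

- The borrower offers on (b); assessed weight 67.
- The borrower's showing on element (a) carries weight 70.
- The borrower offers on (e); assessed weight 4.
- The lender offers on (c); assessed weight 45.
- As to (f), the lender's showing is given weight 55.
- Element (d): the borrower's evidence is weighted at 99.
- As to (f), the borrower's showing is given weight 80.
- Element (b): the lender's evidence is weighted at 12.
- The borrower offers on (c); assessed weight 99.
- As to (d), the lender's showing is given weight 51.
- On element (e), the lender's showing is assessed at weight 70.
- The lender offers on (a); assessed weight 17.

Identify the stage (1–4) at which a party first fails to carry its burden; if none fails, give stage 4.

stage 2

Stage 1 (borrower, the balance of probabilities, weight is at least 52): (a) net 70−17=53 ≥ 52 — meets; (b) net 67−12=55 ≥ 52 — meets; (c) net 99−45=54 ≥ 52 — meets.
  Stage 1 is satisfied; the borrower continues to bear the burden.
Stage 2 (borrower, the balance of probabilities, weight is at least 52): (d) net 99−51=48 < 52 — fails.
  The borrower does not carry Stage 2.
So the lender prevails.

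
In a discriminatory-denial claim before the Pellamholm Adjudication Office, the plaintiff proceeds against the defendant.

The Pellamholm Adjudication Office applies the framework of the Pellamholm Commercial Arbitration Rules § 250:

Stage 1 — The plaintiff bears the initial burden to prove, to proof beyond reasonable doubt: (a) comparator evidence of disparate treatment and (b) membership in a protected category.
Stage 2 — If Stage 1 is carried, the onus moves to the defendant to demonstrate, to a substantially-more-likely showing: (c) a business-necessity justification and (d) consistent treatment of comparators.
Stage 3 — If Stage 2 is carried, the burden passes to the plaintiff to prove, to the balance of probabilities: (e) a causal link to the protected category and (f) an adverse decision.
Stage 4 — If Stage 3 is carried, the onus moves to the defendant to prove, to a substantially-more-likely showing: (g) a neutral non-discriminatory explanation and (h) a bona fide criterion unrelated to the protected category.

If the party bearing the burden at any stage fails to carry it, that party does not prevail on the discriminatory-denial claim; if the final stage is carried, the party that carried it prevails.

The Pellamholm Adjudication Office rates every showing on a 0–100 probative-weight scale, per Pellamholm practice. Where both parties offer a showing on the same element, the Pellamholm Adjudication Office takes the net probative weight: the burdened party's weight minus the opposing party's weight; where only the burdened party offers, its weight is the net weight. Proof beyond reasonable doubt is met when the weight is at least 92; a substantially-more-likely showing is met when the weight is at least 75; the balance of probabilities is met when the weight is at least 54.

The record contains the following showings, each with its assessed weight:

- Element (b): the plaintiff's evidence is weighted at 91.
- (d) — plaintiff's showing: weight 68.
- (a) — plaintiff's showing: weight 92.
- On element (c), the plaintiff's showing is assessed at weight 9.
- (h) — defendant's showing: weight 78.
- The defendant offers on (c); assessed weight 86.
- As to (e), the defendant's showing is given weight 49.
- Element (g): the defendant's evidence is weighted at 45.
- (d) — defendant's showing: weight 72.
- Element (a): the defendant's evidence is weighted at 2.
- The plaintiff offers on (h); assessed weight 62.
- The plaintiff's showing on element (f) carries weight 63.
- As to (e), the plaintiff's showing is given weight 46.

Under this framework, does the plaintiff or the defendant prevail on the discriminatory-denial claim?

Stage 1 — burden on plaintiff; standard: proof beyond reasonable doubt (weight is at least 92).
    (a): 92 − 2 = 90 < 92 [not met]
    (b): 91 < 92 [not met]
  The plaintiff does not carry Stage 1.
The defendant prevails.

defendant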